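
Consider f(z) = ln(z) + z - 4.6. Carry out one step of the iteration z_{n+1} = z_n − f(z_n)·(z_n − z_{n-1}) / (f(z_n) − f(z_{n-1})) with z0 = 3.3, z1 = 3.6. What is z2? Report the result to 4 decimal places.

3.3822

f(3.3) = -0.106078, f(3.6) = 0.280934
z2 = 3.600000 − 0.280934·(3.600000 − 3.300000) / (0.280934 − (-0.106078)) = 3.600000 − (0.084280)/(0.387011) = 3.382228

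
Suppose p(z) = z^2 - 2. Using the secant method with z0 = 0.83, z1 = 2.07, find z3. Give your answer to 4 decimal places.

1.3884

p(0.83) = -1.311100, p(2.07) = 2.284900
z2 = 2.070000 − 2.284900·(2.070000 − 0.830000) / (2.284900 − (-1.311100)) = 2.070000 − (2.833276)/(3.596000) = 1.282103
p(1.282103) = -0.356211
z3 = 1.282103 − (-0.356211)·(1.282103 − 2.070000) / (-0.356211 − 2.284900) = 1.282103 − (0.280657)/(-2.641111) = 1.388368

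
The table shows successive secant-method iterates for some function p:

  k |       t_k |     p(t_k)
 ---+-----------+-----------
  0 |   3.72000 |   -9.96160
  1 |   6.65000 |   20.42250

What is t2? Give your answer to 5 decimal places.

t2 = 6.65000 − 20.42250·(6.65000 − 3.72000) / (20.42250 − (-9.96160))
   = 6.65000 − (59.8379250)/(30.3841000) = 4.6806172

4.68062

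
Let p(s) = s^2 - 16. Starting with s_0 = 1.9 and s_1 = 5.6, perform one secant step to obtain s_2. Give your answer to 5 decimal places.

3.55200

p(1.9) = -12.3900000, p(5.6) = 15.3600000
s_2 = 5.6000000 − 15.3600000·(5.6000000 − 1.9000000) / (15.3600000 − (-12.3900000)) = 5.6000000 − (56.8320000)/(27.7500000) = 3.5520000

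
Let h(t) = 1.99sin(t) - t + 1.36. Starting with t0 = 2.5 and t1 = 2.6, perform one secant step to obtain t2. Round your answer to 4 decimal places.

2.5192

h(2.5) = 0.050960, h(2.6) = -0.214152
t2 = 2.600000 − (-0.214152)·(2.600000 − 2.500000) / (-0.214152 − 0.050960) = 2.600000 − (-0.021415)/(-0.265112) = 2.519222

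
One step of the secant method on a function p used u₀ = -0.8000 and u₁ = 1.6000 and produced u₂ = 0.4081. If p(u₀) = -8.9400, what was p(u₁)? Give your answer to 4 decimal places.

The secant line through (-0.8000, -8.9400) and (1.6000, p(u₁)) crosses zero at u₂ = 0.4081.
So (-0.8000, -8.9400), (1.6000, p(u₁)), (0.4081, 0) are collinear:
p(u₁) = -8.9400 · (1.6000 − 0.4081) / (-0.8000 − 0.4081) = -8.9400 · (1.191900)/(-1.208100) = 8.820119

8.8201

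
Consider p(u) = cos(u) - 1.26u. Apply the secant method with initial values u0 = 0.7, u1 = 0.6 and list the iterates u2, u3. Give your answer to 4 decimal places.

0.6372, 0.6377

p(0.7) = -0.117158, p(0.6) = 0.069336
u2 = 0.600000 − 0.069336·(0.600000 − 0.700000) / (0.069336 − (-0.117158)) = 0.600000 − (-0.006934)/(0.186493) = 0.637179
p(0.637179) = 0.000932
u3 = 0.637179 − 0.000932·(0.637179 − 0.600000) / (0.000932 − 0.069336) = 0.637179 − (0.000035)/(-0.068403) = 0.637685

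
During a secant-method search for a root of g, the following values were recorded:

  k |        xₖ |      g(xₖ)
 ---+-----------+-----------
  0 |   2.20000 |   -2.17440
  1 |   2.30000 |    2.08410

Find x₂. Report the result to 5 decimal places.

2.25106

x₂ = 2.30000 − 2.08410·(2.30000 − 2.20000) / (2.08410 − (-2.17440))
   = 2.30000 − (0.2084100)/(4.2585000) = 2.2510602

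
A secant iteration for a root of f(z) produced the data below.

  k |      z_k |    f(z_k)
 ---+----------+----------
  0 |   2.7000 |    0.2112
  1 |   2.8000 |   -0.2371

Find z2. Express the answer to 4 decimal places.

2.7471

z2 = 2.8000 − (-0.2371)·(2.8000 − 2.7000) / (-0.2371 − 0.2112)
   = 2.8000 − (-0.023710)/(-0.448300) = 2.747111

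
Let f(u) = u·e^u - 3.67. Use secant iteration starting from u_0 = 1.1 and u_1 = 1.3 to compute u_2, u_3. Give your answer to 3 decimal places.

1.150, 1.155

f(1.1) = -0.36542, f(1.3) = 1.10009
u_2 = 1.30000 − 1.10009·(1.30000 − 1.10000) / (1.10009 − (-0.36542)) = 1.30000 − (0.22002)/(1.46550) = 1.14987
f(1.14987) = -0.03897
u_3 = 1.14987 − (-0.03897)·(1.14987 − 1.30000) / (-0.03897 − 1.10009) = 1.14987 − (0.00585)/(-1.13905) = 1.15501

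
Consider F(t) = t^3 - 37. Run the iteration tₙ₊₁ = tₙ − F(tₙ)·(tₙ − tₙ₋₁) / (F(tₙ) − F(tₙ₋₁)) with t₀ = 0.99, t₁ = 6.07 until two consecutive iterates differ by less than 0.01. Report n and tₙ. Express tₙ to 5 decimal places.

F(0.99) = -36.0297010, F(6.07) = 186.6485430
t₂ = 6.0700000 − 186.6485430·(5.0800000)/(222.6782440) = 1.8119522;  |Δ| = 4.2580478
F(1.8119522) = -31.0510511
t₃ = 1.8119522 − (-31.0510511)·(-4.2580478)/(-217.6995941) = 2.4192885;  |Δ| = 0.6073363
F(2.4192885) = -22.8400087
t₄ = 2.4192885 − (-22.8400087)·(0.6073363)/(8.2110424) = 4.1086679;  |Δ| = 1.6893794
F(4.1086679) = 32.3590458
t₅ = 4.1086679 − 32.3590458·(1.6893794)/(55.1990545) = 3.1183121;  |Δ| = 0.9903558
F(3.1183121) = -6.6779384
t₆ = 3.1183121 − (-6.6779384)·(-0.9903558)/(-39.0369842) = 3.2877292;  |Δ| = 0.1694172
F(3.2877292) = -1.4623973
t₇ = 3.2877292 − (-1.4623973)·(0.1694172)/(5.2155412) = 3.3352325;  |Δ| = 0.0475033
F(3.3352325) = 0.1003782
t₈ = 3.3352325 − 0.1003782·(0.0475033)/(1.5627755) = 3.3321813;  |Δ| = 0.0030512
|t₈ − t₇| = 0.0030512 < 0.01

n = 8, tₙ = 3.33218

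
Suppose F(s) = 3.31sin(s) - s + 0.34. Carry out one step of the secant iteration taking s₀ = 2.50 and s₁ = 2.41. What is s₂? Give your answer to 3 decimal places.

2.450

F(2.50) = -0.17906, F(2.41) = 0.14126
s₂ = 2.41000 − 0.14126·(2.41000 − 2.50000) / (0.14126 − (-0.17906)) = 2.41000 − (-0.01271)/(0.32032) = 2.44969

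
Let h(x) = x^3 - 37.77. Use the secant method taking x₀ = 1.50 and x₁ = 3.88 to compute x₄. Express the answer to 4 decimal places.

3.3618

h(1.50) = -34.395000, h(3.88) = 20.641072
x₂ = 3.880000 − 20.641072·(3.880000 − 1.500000) / (20.641072 − (-34.395000)) = 3.880000 − (49.125751)/(55.036072) = 2.987390
h(2.987390) = -11.109042
x₃ = 2.987390 − (-11.109042)·(2.987390 − 3.880000) / (-11.109042 − 20.641072) = 2.987390 − (9.916043)/(-31.750114) = 3.299705
h(3.299705) = -1.842632
x₄ = 3.299705 − (-1.842632)·(3.299705 − 2.987390) / (-1.842632 − (-11.109042)) = 3.299705 − (-0.575482)/(9.266410) = 3.361809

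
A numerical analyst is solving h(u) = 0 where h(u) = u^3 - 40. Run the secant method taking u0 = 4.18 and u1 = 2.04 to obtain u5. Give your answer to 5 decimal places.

h(4.18) = 33.0346320, h(2.04) = -31.5103360
u2 = 2.0400000 − (-31.5103360)·(2.0400000 − 4.1800000) / (-31.5103360 − 33.0346320) = 2.0400000 − (67.4321190)/(-64.5449680) = 3.0847308
h(3.0847308) = -10.6470450
u3 = 3.0847308 − (-10.6470450)·(3.0847308 − 2.0400000) / (-10.6470450 − (-31.5103360)) = 3.0847308 − (-11.1232963)/(20.8632910) = 3.6178824
h(3.6178824) = 7.3547276
u4 = 3.6178824 − 7.3547276·(3.6178824 − 3.0847308) / (7.3547276 − (-10.6470450)) = 3.6178824 − (3.9211846)/(18.0017726) = 3.4000603
h(3.4000603) = -0.6939095
u5 = 3.4000603 − (-0.6939095)·(3.4000603 − 3.6178824) / (-0.6939095 − 7.3547276) = 3.4000603 − (0.1511489)/(-8.0486372) = 3.4188397

3.41884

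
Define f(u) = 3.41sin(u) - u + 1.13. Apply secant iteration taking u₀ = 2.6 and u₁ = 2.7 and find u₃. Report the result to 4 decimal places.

2.6723

f(2.6) = 0.287860, f(2.7) = -0.112635
u₂ = 2.700000 − (-0.112635)·(2.700000 − 2.600000) / (-0.112635 − 0.287860) = 2.700000 − (-0.011263)/(-0.400494) = 2.671876
f(2.671876) = 0.001604
u₃ = 2.671876 − 0.001604·(2.671876 − 2.700000) / (0.001604 − (-0.112635)) = 2.671876 − (-0.000045)/(0.114239) = 2.672271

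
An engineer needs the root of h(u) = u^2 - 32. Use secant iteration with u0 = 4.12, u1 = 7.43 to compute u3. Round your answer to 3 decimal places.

h(4.12) = -15.02560, h(7.43) = 23.20490
u2 = 7.43000 − 23.20490·(7.43000 − 4.12000) / (23.20490 − (-15.02560)) = 7.43000 − (76.80822)/(38.23050) = 5.42092
h(5.42092) = -2.61365
u3 = 5.42092 − (-2.61365)·(5.42092 − 7.43000) / (-2.61365 − 23.20490) = 5.42092 − (5.25104)/(-25.81855) = 5.62430

5.624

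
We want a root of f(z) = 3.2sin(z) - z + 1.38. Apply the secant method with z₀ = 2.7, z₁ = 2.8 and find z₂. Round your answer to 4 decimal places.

f(2.7) = 0.047616, f(2.8) = -0.348038
z₂ = 2.800000 − (-0.348038)·(2.800000 − 2.700000) / (-0.348038 − 0.047616) = 2.800000 − (-0.034804)/(-0.395654) = 2.712035

2.7120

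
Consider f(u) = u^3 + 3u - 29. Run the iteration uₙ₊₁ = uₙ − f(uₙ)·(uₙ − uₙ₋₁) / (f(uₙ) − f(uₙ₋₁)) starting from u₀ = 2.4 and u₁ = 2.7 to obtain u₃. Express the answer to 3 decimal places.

f(2.4) = -7.97600, f(2.7) = -1.21700
u₂ = 2.70000 − (-1.21700)·(2.70000 − 2.40000) / (-1.21700 − (-7.97600)) = 2.70000 − (-0.36510)/(6.75900) = 2.75402
f(2.75402) = 0.15019
u₃ = 2.75402 − 0.15019·(2.75402 − 2.70000) / (0.15019 − (-1.21700)) = 2.75402 − (0.00811)/(1.36719) = 2.74808

2.748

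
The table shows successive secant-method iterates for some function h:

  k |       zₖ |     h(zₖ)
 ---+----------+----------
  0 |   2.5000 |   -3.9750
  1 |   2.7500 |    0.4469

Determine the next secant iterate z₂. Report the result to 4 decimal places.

z₂ = 2.7500 − 0.4469·(2.7500 − 2.5000) / (0.4469 − (-3.9750))
   = 2.7500 − (0.111725)/(4.421900) = 2.724734

2.7247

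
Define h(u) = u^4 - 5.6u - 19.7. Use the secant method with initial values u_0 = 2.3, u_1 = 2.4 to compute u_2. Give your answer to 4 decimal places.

h(2.3) = -4.595900, h(2.4) = 0.037600
u_2 = 2.400000 − 0.037600·(2.400000 − 2.300000) / (0.037600 − (-4.595900)) = 2.400000 − (0.003760)/(4.633500) = 2.399189

2.3992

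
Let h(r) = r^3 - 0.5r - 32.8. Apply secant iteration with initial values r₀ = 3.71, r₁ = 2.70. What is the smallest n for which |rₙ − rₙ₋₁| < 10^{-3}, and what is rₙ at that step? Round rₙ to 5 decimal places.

n = 5, rₙ = 3.25310

h(3.71) = 16.4098110, h(2.70) = -14.4670000
r₂ = 2.7000000 − (-14.4670000)·(-1.0100000)/(-30.8768110) = 3.1732247;  |Δ| = 0.4732247
h(3.1732247) = -2.4342860
r₃ = 3.1732247 − (-2.4342860)·(0.4732247)/(12.0327140) = 3.2689607;  |Δ| = 0.0957360
h(3.2689607) = 0.4979752
r₄ = 3.2689607 − 0.4979752·(0.0957360)/(2.9322612) = 3.2527022;  |Δ| = 0.0162585
h(3.2527022) = -0.0125276
r₅ = 3.2527022 − (-0.0125276)·(-0.0162585)/(-0.5105028) = 3.2531012;  |Δ| = 0.0003990
|r₅ − r₄| = 0.0003990 < 10^{-3}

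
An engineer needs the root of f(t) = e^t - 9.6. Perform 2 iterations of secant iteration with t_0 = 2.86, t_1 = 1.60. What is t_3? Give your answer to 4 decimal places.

f(2.86) = 7.861527, f(1.60) = -4.646968
t_2 = 1.600000 − (-4.646968)·(1.600000 − 2.860000) / (-4.646968 − 7.861527) = 1.600000 − (5.855179)/(-12.508495) = 2.068096
f(2.068096) = -1.690250
t_3 = 2.068096 − (-1.690250)·(2.068096 − 1.600000) / (-1.690250 − (-4.646968)) = 2.068096 − (-0.791199)/(2.956718) = 2.335690

2.3357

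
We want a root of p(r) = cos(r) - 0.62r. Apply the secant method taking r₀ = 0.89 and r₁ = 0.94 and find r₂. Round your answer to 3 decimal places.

p(0.89) = 0.07761, p(0.94) = 0.00699
r₂ = 0.94000 − 0.00699·(0.94000 − 0.89000) / (0.00699 − 0.07761) = 0.94000 − (0.00035)/(-0.07062) = 0.94495

0.945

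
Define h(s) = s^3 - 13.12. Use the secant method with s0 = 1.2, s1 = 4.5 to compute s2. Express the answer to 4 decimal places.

1.6205

h(1.2) = -11.392000, h(4.5) = 78.005000
s2 = 4.500000 − 78.005000·(4.500000 − 1.200000) / (78.005000 − (-11.392000)) = 4.500000 − (257.416500)/(89.397000) = 1.620524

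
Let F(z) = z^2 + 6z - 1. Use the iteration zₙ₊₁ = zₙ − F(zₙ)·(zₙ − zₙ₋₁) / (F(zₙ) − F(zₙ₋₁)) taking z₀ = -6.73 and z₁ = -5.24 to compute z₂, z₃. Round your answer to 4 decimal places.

F(-6.73) = 3.912900, F(-5.24) = -4.982400
z₂ = -5.240000 − (-4.982400)·(-5.240000 − (-6.730000)) / (-4.982400 − 3.912900) = -5.240000 − (-7.423776)/(-8.895300) = -6.074573
F(-6.074573) = -0.547002
z₃ = -6.074573 − (-0.547002)·(-6.074573 − (-5.240000)) / (-0.547002 − (-4.982400)) = -6.074573 − (0.456513)/(4.435398) = -6.177498

-6.0746, -6.1775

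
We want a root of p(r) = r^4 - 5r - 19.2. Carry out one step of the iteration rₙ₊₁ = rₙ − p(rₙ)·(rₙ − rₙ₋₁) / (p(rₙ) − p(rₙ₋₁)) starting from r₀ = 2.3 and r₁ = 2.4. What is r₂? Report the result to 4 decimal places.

2.3579

p(2.3) = -2.715900, p(2.4) = 1.977600
r₂ = 2.400000 − 1.977600·(2.400000 − 2.300000) / (1.977600 − (-2.715900)) = 2.400000 − (0.197760)/(4.693500) = 2.357865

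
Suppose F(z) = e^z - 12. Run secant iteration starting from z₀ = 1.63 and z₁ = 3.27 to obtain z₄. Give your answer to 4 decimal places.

F(1.63) = -6.896125, F(3.27) = 14.311339
z₂ = 3.270000 − 14.311339·(3.270000 − 1.630000) / (14.311339 − (-6.896125)) = 3.270000 − (23.470597)/(21.207465) = 2.163286
F(2.163286) = -3.300322
z₃ = 2.163286 − (-3.300322)·(2.163286 − 3.270000) / (-3.300322 − 14.311339) = 2.163286 − (3.652512)/(-17.611661) = 2.370678
F(2.370678) = -1.295355
z₄ = 2.370678 − (-1.295355)·(2.370678 − 2.163286) / (-1.295355 − (-3.300322)) = 2.370678 − (-0.268646)/(2.004966) = 2.504668

2.5047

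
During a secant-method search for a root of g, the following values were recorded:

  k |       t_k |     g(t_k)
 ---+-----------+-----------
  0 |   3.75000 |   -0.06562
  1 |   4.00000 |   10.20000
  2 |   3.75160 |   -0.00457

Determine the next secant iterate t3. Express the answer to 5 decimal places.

t3 = 3.75160 − (-0.00457)·(3.75160 − 4.00000) / (-0.00457 − 10.20000)
   = 3.75160 − (0.0011352)/(-10.2045700) = 3.7517112

3.75171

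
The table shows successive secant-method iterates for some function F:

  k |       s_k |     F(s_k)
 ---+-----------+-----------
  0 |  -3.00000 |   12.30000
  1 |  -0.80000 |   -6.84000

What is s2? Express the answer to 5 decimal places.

-1.58621

s2 = -0.80000 − (-6.84000)·(-0.80000 − (-3.00000)) / (-6.84000 − 12.30000)
   = -0.80000 − (-15.0480000)/(-19.1400000) = -1.5862069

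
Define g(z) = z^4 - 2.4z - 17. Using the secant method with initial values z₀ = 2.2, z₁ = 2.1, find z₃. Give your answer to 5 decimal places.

2.17097

g(2.2) = 1.1456000, g(2.1) = -2.5919000
z₂ = 2.1000000 − (-2.5919000)·(2.1000000 − 2.2000000) / (-2.5919000 − 1.1456000) = 2.1000000 − (0.2591900)/(-3.7375000) = 2.1693485
g(2.1693485) = -0.0593143
z₃ = 2.1693485 − (-0.0593143)·(2.1693485 − 2.1000000) / (-0.0593143 − (-2.5919000)) = 2.1693485 − (-0.0041134)/(2.5325857) = 2.1709727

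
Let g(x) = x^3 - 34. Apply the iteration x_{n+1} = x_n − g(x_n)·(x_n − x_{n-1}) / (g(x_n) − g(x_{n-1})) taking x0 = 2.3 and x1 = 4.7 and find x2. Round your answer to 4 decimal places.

2.8717

g(2.3) = -21.833000, g(4.7) = 69.823000
x2 = 4.700000 − 69.823000·(4.700000 − 2.300000) / (69.823000 − (-21.833000)) = 4.700000 − (167.575200)/(91.656000) = 2.871694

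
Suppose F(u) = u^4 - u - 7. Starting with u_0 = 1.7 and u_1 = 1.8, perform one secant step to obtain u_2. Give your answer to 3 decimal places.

1.717

F(1.7) = -0.34790, F(1.8) = 1.69760
u_2 = 1.80000 − 1.69760·(1.80000 − 1.70000) / (1.69760 − (-0.34790)) = 1.80000 − (0.16976)/(2.04550) = 1.71701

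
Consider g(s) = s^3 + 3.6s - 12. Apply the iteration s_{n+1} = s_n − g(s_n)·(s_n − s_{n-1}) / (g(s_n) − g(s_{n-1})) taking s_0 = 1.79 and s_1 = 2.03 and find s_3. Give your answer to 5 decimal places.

1.77648

g(1.79) = 0.1793390, g(2.03) = 3.6734270
s_2 = 2.0300000 − 3.6734270·(2.0300000 − 1.7900000) / (3.6734270 − 0.1793390) = 2.0300000 − (0.8816225)/(3.4940880) = 1.7776817
g(1.7776817) = 0.0173984
s_3 = 1.7776817 − 0.0173984·(1.7776817 − 2.0300000) / (0.0173984 − 3.6734270) = 1.7776817 − (-0.0043899)/(-3.6560286) = 1.7764809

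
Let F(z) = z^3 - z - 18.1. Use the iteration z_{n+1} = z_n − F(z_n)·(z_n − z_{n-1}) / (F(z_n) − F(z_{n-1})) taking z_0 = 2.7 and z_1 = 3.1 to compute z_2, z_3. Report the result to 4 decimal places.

2.7460, 2.7517

F(2.7) = -1.117000, F(3.1) = 8.591000
z_2 = 3.100000 − 8.591000·(3.100000 − 2.700000) / (8.591000 − (-1.117000)) = 3.100000 − (3.436400)/(9.708000) = 2.746024
F(2.746024) = -0.139226
z_3 = 2.746024 − (-0.139226)·(2.746024 − 3.100000) / (-0.139226 − 8.591000) = 2.746024 − (0.049283)/(-8.730226) = 2.751669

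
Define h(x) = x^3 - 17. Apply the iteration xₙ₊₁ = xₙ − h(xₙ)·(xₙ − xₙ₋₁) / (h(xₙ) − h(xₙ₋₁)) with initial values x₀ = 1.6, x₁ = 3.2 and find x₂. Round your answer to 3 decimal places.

h(1.6) = -12.90400, h(3.2) = 15.76800
x₂ = 3.20000 − 15.76800·(3.20000 − 1.60000) / (15.76800 − (-12.90400)) = 3.20000 − (25.22880)/(28.67200) = 2.32009

2.320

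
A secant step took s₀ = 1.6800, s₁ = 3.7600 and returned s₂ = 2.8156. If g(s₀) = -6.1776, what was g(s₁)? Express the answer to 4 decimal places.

The secant line through (1.6800, -6.1776) and (3.7600, g(s₁)) crosses zero at s₂ = 2.8156.
So (1.6800, -6.1776), (3.7600, g(s₁)), (2.8156, 0) are collinear:
g(s₁) = -6.1776 · (3.7600 − 2.8156) / (1.6800 − 2.8156) = -6.1776 · (0.944400)/(-1.135600) = 5.137483

5.1375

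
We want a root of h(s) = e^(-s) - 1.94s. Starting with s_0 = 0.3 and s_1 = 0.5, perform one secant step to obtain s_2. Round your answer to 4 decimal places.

h(0.3) = 0.158818, h(0.5) = -0.363469
s_2 = 0.500000 − (-0.363469)·(0.500000 − 0.300000) / (-0.363469 − 0.158818) = 0.500000 − (-0.072694)/(-0.522288) = 0.360816

0.3608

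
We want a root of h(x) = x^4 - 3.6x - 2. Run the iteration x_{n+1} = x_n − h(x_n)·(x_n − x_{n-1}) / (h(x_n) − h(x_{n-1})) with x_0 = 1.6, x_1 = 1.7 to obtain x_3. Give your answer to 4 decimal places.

h(1.6) = -1.206400, h(1.7) = 0.232100
x_2 = 1.700000 − 0.232100·(1.700000 − 1.600000) / (0.232100 − (-1.206400)) = 1.700000 − (0.023210)/(1.438500) = 1.683865
h(1.683865) = -0.022411
x_3 = 1.683865 − (-0.022411)·(1.683865 − 1.700000) / (-0.022411 − 0.232100) = 1.683865 − (0.000362)/(-0.254511) = 1.685286

1.6853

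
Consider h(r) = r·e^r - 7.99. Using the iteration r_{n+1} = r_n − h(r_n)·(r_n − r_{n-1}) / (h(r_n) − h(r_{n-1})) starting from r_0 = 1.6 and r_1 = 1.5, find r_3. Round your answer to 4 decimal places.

h(1.6) = -0.065148, h(1.5) = -1.267466
r_2 = 1.500000 − (-1.267466)·(1.500000 − 1.600000) / (-1.267466 − (-0.065148)) = 1.500000 − (0.126747)/(-1.202318) = 1.605419
h(1.605419) = 0.004894
r_3 = 1.605419 − 0.004894·(1.605419 − 1.500000) / (0.004894 − (-1.267466)) = 1.605419 − (0.000516)/(1.272360) = 1.605013

1.6050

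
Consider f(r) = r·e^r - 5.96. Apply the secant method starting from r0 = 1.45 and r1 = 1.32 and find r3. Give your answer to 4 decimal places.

1.4286

f(1.45) = 0.221516, f(1.32) = -1.018684
r2 = 1.320000 − (-1.018684)·(1.320000 − 1.450000) / (-1.018684 − 0.221516) = 1.320000 − (0.132429)/(-1.240200) = 1.426780
f(1.426780) = -0.017080
r3 = 1.426780 − (-0.017080)·(1.426780 − 1.320000) / (-0.017080 − (-1.018684)) = 1.426780 − (-0.001824)/(1.001604) = 1.428601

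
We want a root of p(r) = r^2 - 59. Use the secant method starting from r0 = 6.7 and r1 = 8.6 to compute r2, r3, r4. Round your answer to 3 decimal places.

p(6.7) = -14.11000, p(8.6) = 14.96000
r2 = 8.60000 − 14.96000·(8.60000 − 6.70000) / (14.96000 − (-14.11000)) = 8.60000 − (28.42400)/(29.07000) = 7.62222
p(7.62222) = -0.90173
r3 = 7.62222 − (-0.90173)·(7.62222 − 8.60000) / (-0.90173 − 14.96000) = 7.62222 − (0.88169)/(-15.86173) = 7.67781
p(7.67781) = -0.05126
r4 = 7.67781 − (-0.05126)·(7.67781 − 7.62222) / (-0.05126 − (-0.90173)) = 7.67781 − (-0.00285)/(0.85047) = 7.68116

7.622, 7.678, 7.681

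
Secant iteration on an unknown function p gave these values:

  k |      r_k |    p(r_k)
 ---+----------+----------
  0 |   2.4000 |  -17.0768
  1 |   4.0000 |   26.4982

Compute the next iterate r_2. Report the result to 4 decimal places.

3.0270

r_2 = 4.0000 − 26.4982·(4.0000 − 2.4000) / (26.4982 − (-17.0768))
   = 4.0000 − (42.397120)/(43.575000) = 3.027031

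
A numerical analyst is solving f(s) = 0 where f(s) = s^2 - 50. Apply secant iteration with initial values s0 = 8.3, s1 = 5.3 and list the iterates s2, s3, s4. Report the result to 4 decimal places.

6.9110, 7.0943, 7.0708

f(8.3) = 18.890000, f(5.3) = -21.910000
s2 = 5.300000 − (-21.910000)·(5.300000 − 8.300000) / (-21.910000 − 18.890000) = 5.300000 − (65.730000)/(-40.800000) = 6.911029
f(6.911029) = -2.237672
s3 = 6.911029 − (-2.237672)·(6.911029 − 5.300000) / (-2.237672 − (-21.910000)) = 6.911029 − (-3.604956)/(19.672328) = 7.094280
f(7.094280) = 0.328802
s4 = 7.094280 − 0.328802·(7.094280 − 6.911029) / (0.328802 − (-2.237672)) = 7.094280 − (0.060253)/(2.566474) = 7.070803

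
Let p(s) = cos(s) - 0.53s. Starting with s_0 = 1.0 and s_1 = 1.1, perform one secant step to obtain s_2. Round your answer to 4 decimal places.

1.0074

p(1.0) = 0.010302, p(1.1) = -0.129404
s_2 = 1.100000 − (-0.129404)·(1.100000 − 1.000000) / (-0.129404 − 0.010302) = 1.100000 − (-0.012940)/(-0.139706) = 1.007374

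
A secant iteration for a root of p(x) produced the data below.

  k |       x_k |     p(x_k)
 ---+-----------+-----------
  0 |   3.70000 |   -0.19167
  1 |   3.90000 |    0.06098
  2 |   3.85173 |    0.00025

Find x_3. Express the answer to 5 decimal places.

x_3 = 3.85173 − 0.00025·(3.85173 − 3.90000) / (0.00025 − 0.06098)
   = 3.85173 − (-0.0000121)/(-0.0607300) = 3.8515313

3.85153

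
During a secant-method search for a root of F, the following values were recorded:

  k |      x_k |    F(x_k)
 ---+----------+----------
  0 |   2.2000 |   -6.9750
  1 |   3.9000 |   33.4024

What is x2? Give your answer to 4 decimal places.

x2 = 3.9000 − 33.4024·(3.9000 − 2.2000) / (33.4024 − (-6.9750))
   = 3.9000 − (56.784080)/(40.377400) = 2.493667

2.4937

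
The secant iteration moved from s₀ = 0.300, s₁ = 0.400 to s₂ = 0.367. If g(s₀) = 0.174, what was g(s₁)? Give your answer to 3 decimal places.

-0.086

The secant line through (0.300, 0.174) and (0.400, g(s₁)) crosses zero at s₂ = 0.367.
So (0.300, 0.174), (0.400, g(s₁)), (0.367, 0) are collinear:
g(s₁) = 0.174 · (0.400 − 0.367) / (0.300 − 0.367) = 0.174 · (0.03300)/(-0.06700) = -0.08570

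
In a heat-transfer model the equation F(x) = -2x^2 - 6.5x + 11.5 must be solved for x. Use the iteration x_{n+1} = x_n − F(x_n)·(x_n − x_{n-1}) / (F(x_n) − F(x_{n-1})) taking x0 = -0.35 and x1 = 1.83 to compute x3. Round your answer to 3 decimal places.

1.254

F(-0.35) = 13.53000, F(1.83) = -7.09280
x2 = 1.83000 − (-7.09280)·(1.83000 − (-0.35000)) / (-7.09280 − 13.53000) = 1.83000 − (-15.46230)/(-20.62280) = 1.08023
F(1.08023) = 2.14468
x3 = 1.08023 − 2.14468·(1.08023 − 1.83000) / (2.14468 − (-7.09280)) = 1.08023 − (-1.60801)/(9.23748) = 1.25431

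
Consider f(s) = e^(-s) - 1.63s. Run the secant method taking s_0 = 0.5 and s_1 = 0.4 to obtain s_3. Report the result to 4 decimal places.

f(0.5) = -0.208469, f(0.4) = 0.018320
s_2 = 0.400000 − 0.018320·(0.400000 − 0.500000) / (0.018320 − (-0.208469)) = 0.400000 − (-0.001832)/(0.226789) = 0.408078
f(0.408078) = -0.000240
s_3 = 0.408078 − (-0.000240)·(0.408078 − 0.400000) / (-0.000240 − 0.018320) = 0.408078 − (-0.000002)/(-0.018560) = 0.407973

0.4080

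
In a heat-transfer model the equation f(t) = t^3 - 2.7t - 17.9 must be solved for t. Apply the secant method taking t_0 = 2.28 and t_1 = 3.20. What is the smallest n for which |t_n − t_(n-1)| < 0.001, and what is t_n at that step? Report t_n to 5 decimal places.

n = 5, t_n = 2.95820

f(2.28) = -12.2036480, f(3.20) = 6.2280000
t_2 = 3.2000000 − 6.2280000·(0.9200000)/(18.4316480) = 2.8891347;  |Δ| = 0.3108653
f(2.8891347) = -1.5847697
t_3 = 2.8891347 − (-1.5847697)·(-0.3108653)/(-7.8127697) = 2.9521917;  |Δ| = 0.0630570
f(2.9521917) = -0.1412802
t_4 = 2.9521917 − (-0.1412802)·(0.0630570)/(1.4434894) = 2.9583633;  |Δ| = 0.0061716
f(2.9583633) = 0.0037597
t_5 = 2.9583633 − 0.0037597·(0.0061716)/(0.1450399) = 2.9582034;  |Δ| = 0.0001600
|t_5 − t_4| = 0.0001600 < 0.001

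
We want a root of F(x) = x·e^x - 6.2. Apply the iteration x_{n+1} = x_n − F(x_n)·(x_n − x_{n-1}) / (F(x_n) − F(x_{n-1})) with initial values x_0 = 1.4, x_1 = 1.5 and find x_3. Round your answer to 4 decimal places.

1.4517

F(1.4) = -0.522720, F(1.5) = 0.522534
x_2 = 1.500000 − 0.522534·(1.500000 − 1.400000) / (0.522534 − (-0.522720)) = 1.500000 − (0.052253)/(1.045254) = 1.450009
F(1.450009) = -0.018391
x_3 = 1.450009 − (-0.018391)·(1.450009 − 1.500000) / (-0.018391 − 0.522534) = 1.450009 − (0.000919)/(-0.540924) = 1.451709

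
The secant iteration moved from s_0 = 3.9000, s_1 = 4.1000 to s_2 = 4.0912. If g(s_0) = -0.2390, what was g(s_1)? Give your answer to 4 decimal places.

The secant line through (3.9000, -0.2390) and (4.1000, g(s_1)) crosses zero at s_2 = 4.0912.
So (3.9000, -0.2390), (4.1000, g(s_1)), (4.0912, 0) are collinear:
g(s_1) = -0.2390 · (4.1000 − 4.0912) / (3.9000 − 4.0912) = -0.2390 · (0.008800)/(-0.191200) = 0.011000

0.0110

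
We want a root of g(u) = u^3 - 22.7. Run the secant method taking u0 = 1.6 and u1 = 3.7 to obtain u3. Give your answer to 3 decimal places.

g(1.6) = -18.60400, g(3.7) = 27.95300
u2 = 3.70000 − 27.95300·(3.70000 − 1.60000) / (27.95300 − (-18.60400)) = 3.70000 − (58.70130)/(46.55700) = 2.43915
g(2.43915) = -8.18836
u3 = 2.43915 − (-8.18836)·(2.43915 − 3.70000) / (-8.18836 − 27.95300) = 2.43915 − (10.32427)/(-36.14136) = 2.72482

2.725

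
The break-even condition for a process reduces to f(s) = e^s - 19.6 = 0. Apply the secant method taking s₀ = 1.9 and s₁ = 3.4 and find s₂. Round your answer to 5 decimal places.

f(1.9) = -12.9141056, f(3.4) = 10.3641000
s₂ = 3.4000000 − 10.3641000·(3.4000000 − 1.9000000) / (10.3641000 − (-12.9141056)) = 3.4000000 − (15.5461501)/(23.2782056) = 2.7321586

2.73216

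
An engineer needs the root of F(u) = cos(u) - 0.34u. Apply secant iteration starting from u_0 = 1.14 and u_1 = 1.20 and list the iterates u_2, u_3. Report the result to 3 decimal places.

F(1.14) = 0.02999, F(1.20) = -0.04564
u_2 = 1.20000 − (-0.04564)·(1.20000 − 1.14000) / (-0.04564 − 0.02999) = 1.20000 − (-0.00274)/(-0.07564) = 1.16379
F(1.16379) = 0.00017
u_3 = 1.16379 − 0.00017·(1.16379 − 1.20000) / (0.00017 − (-0.04564)) = 1.16379 − (-0.00001)/(0.04581) = 1.16393

1.164, 1.164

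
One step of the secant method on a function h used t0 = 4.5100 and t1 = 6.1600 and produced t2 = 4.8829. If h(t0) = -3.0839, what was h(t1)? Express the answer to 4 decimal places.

10.5617

The secant line through (4.5100, -3.0839) and (6.1600, h(t1)) crosses zero at t2 = 4.8829.
So (4.5100, -3.0839), (6.1600, h(t1)), (4.8829, 0) are collinear:
h(t1) = -3.0839 · (6.1600 − 4.8829) / (4.5100 − 4.8829) = -3.0839 · (1.277100)/(-0.372900) = 10.561675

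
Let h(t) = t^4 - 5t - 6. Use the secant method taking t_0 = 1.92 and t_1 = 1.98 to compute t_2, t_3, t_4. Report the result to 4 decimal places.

2.0015, 2.0000, 2.0000

h(1.92) = -2.010455, h(1.98) = -0.530464
t_2 = 1.980000 − (-0.530464)·(1.980000 − 1.920000) / (-0.530464 − (-2.010455)) = 1.980000 − (-0.031828)/(1.479991) = 2.001505
h(2.001505) = 0.040701
t_3 = 2.001505 − 0.040701·(2.001505 − 1.980000) / (0.040701 − (-0.530464)) = 2.001505 − (0.000875)/(0.571165) = 1.999973
h(1.999973) = -0.000730
t_4 = 1.999973 − (-0.000730)·(1.999973 − 2.001505) / (-0.000730 − 0.040701) = 1.999973 − (0.000001)/(-0.041431) = 2.000000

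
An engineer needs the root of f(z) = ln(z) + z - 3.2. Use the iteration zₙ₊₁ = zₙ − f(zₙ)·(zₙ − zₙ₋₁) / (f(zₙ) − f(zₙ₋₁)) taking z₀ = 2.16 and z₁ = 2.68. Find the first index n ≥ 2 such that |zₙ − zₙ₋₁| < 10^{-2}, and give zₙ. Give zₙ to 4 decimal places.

n = 3, zₙ = 2.3468

f(2.16) = -0.269892, f(2.68) = 0.465817
z₂ = 2.680000 − 0.465817·(0.520000)/(0.735709) = 2.350760;  |Δ| = 0.329240
f(2.350760) = 0.005499
z₃ = 2.350760 − 0.005499·(-0.329240)/(-0.460318) = 2.346827;  |Δ| = 0.003933
|z₃ − z₂| = 0.003933 < 10^{-2}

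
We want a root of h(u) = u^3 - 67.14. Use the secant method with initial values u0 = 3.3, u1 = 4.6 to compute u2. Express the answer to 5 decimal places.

3.96066

h(3.3) = -31.2030000, h(4.6) = 30.1960000
u2 = 4.6000000 − 30.1960000·(4.6000000 − 3.3000000) / (30.1960000 − (-31.2030000)) = 4.6000000 − (39.2548000)/(61.3990000) = 3.9606606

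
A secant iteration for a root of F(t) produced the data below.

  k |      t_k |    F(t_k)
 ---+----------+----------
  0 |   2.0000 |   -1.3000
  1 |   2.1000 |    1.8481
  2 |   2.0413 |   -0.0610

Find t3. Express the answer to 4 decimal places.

t3 = 2.0413 − (-0.0610)·(2.0413 − 2.1000) / (-0.0610 − 1.8481)
   = 2.0413 − (0.003581)/(-1.909100) = 2.043176

2.0432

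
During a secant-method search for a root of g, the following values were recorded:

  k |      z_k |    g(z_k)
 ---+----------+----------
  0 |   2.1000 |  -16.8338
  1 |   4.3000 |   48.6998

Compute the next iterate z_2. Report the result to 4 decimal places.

2.6651

z_2 = 4.3000 − 48.6998·(4.3000 − 2.1000) / (48.6998 − (-16.8338))
   = 4.3000 − (107.139560)/(65.533600) = 2.665120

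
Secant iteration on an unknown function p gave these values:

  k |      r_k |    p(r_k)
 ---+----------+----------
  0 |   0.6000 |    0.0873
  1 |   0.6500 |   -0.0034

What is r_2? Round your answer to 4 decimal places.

0.6481

r_2 = 0.6500 − (-0.0034)·(0.6500 − 0.6000) / (-0.0034 − 0.0873)
   = 0.6500 − (-0.000170)/(-0.090700) = 0.648126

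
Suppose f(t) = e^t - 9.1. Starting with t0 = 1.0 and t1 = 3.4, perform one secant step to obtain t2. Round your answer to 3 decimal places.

f(1.0) = -6.38172, f(3.4) = 20.86410
t2 = 3.40000 − 20.86410·(3.40000 − 1.00000) / (20.86410 − (-6.38172)) = 3.40000 − (50.07384)/(27.24582) = 1.56215

1.562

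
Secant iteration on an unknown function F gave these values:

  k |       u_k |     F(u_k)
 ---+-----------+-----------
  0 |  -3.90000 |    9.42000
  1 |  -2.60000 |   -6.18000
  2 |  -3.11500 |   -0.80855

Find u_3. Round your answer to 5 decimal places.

-3.19252

u_3 = -3.11500 − (-0.80855)·(-3.11500 − (-2.60000)) / (-0.80855 − (-6.18000))
   = -3.11500 − (0.4164033)/(5.3714500) = -3.1925216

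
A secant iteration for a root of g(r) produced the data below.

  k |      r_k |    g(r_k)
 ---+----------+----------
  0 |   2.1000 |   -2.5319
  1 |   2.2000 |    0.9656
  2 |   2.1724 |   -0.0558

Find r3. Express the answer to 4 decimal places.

2.1739

r3 = 2.1724 − (-0.0558)·(2.1724 − 2.2000) / (-0.0558 − 0.9656)
   = 2.1724 − (0.001540)/(-1.021400) = 2.173908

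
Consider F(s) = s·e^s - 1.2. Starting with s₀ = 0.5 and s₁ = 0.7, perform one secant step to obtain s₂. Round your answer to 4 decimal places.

F(0.5) = -0.375639, F(0.7) = 0.209627
s₂ = 0.700000 − 0.209627·(0.700000 − 0.500000) / (0.209627 − (-0.375639)) = 0.700000 − (0.041925)/(0.585266) = 0.628365

0.6284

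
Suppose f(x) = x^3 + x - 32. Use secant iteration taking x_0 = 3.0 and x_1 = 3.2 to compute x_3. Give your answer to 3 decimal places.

f(3.0) = -2.00000, f(3.2) = 3.96800
x_2 = 3.20000 − 3.96800·(3.20000 − 3.00000) / (3.96800 − (-2.00000)) = 3.20000 − (0.79360)/(5.96800) = 3.06702
f(3.06702) = -0.08259
x_3 = 3.06702 − (-0.08259)·(3.06702 − 3.20000) / (-0.08259 − 3.96800) = 3.06702 − (0.01098)/(-4.05059) = 3.06974

3.070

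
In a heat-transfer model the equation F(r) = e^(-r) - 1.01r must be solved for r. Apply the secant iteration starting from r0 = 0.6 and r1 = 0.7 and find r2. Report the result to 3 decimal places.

0.563

F(0.6) = -0.05719, F(0.7) = -0.21041
r2 = 0.70000 − (-0.21041)·(0.70000 − 0.60000) / (-0.21041 − (-0.05719)) = 0.70000 − (-0.02104)/(-0.15323) = 0.56268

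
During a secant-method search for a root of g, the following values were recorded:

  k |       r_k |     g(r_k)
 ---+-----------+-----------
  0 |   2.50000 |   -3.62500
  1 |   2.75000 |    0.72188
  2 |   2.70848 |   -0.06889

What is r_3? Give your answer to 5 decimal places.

2.71210

r_3 = 2.70848 − (-0.06889)·(2.70848 − 2.75000) / (-0.06889 − 0.72188)
   = 2.70848 − (0.0028603)/(-0.7907700) = 2.7120971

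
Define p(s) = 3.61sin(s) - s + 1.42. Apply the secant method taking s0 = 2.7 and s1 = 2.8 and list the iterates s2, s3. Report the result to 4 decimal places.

2.7606, 2.7610

p(2.7) = 0.262841, p(2.8) = -0.170693
s2 = 2.800000 − (-0.170693)·(2.800000 − 2.700000) / (-0.170693 − 0.262841) = 2.800000 − (-0.017069)/(-0.433534) = 2.760628
p(2.760628) = 0.001630
s3 = 2.760628 − 0.001630·(2.760628 − 2.800000) / (0.001630 − (-0.170693)) = 2.760628 − (-0.000064)/(0.172323) = 2.761000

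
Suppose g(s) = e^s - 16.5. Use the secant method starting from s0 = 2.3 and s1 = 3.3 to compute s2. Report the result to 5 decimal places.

g(2.3) = -6.5258175, g(3.3) = 10.6126389
s2 = 3.3000000 − 10.6126389·(3.3000000 − 2.3000000) / (10.6126389 − (-6.5258175)) = 3.3000000 − (10.6126389)/(17.1384565) = 2.6807704

2.68077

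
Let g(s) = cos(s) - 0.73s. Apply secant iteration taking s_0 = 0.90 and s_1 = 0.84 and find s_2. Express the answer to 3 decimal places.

0.876

g(0.90) = -0.03539, g(0.84) = 0.05426
s_2 = 0.84000 − 0.05426·(0.84000 − 0.90000) / (0.05426 − (-0.03539)) = 0.84000 − (-0.00326)/(0.08965) = 0.87632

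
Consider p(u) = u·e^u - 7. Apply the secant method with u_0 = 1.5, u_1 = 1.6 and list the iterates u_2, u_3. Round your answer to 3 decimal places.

p(1.5) = -0.27747, p(1.6) = 0.92485
u_2 = 1.60000 − 0.92485·(1.60000 − 1.50000) / (0.92485 − (-0.27747)) = 1.60000 − (0.09249)/(1.20232) = 1.52308
p(1.52308) = -0.01468
u_3 = 1.52308 − (-0.01468)·(1.52308 − 1.60000) / (-0.01468 − 0.92485) = 1.52308 − (0.00113)/(-0.93953) = 1.52428

1.523, 1.524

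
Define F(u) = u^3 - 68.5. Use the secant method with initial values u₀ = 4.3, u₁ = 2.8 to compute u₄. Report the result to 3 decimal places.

4.091

F(4.3) = 11.00700, F(2.8) = -46.54800
u₂ = 2.80000 − (-46.54800)·(2.80000 − 4.30000) / (-46.54800 − 11.00700) = 2.80000 − (69.82200)/(-57.55500) = 4.01314
F(4.01314) = -3.86743
u₃ = 4.01314 − (-3.86743)·(4.01314 − 2.80000) / (-3.86743 − (-46.54800)) = 4.01314 − (-4.69172)/(42.68057) = 4.12306
F(4.12306) = 1.59055
u₄ = 4.12306 − 1.59055·(4.12306 − 4.01314) / (1.59055 − (-3.86743)) = 4.12306 − (0.17484)/(5.45799) = 4.09103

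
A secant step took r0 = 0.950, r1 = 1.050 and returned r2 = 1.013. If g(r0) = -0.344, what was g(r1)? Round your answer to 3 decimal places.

The secant line through (0.950, -0.344) and (1.050, g(r1)) crosses zero at r2 = 1.013.
So (0.950, -0.344), (1.050, g(r1)), (1.013, 0) are collinear:
g(r1) = -0.344 · (1.050 − 1.013) / (0.950 − 1.013) = -0.344 · (0.03700)/(-0.06300) = 0.20203

0.202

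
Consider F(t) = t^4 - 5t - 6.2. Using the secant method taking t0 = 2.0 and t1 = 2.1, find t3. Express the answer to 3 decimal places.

F(2.0) = -0.20000, F(2.1) = 2.74810
t2 = 2.10000 − 2.74810·(2.10000 − 2.00000) / (2.74810 − (-0.20000)) = 2.10000 − (0.27481)/(2.94810) = 2.00678
F(2.00678) = -0.01572
t3 = 2.00678 − (-0.01572)·(2.00678 − 2.10000) / (-0.01572 − 2.74810) = 2.00678 − (0.00147)/(-2.76382) = 2.00731

2.007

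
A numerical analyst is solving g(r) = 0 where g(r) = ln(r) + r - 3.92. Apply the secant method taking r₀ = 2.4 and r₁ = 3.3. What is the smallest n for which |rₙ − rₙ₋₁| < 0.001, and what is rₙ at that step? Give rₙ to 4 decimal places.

g(2.4) = -0.644531, g(3.3) = 0.573922
r₂ = 3.300000 − 0.573922·(0.900000)/(1.218454) = 2.876077;  |Δ| = 0.423923
g(2.876077) = 0.012505
r₃ = 2.876077 − 0.012505·(-0.423923)/(-0.561418) = 2.866635;  |Δ| = 0.009442
g(2.866635) = -0.000226
r₄ = 2.866635 − (-0.000226)·(-0.009442)/(-0.012731) = 2.866803;  |Δ| = 0.000168
|r₄ − r₃| = 0.000168 < 0.001

n = 4, rₙ = 2.8668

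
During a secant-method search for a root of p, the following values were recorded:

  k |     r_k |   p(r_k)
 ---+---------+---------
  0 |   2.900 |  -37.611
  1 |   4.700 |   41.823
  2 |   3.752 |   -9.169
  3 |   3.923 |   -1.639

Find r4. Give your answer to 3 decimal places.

r4 = 3.923 − (-1.639)·(3.923 − 3.752) / (-1.639 − (-9.169))
   = 3.923 − (-0.28027)/(7.53000) = 3.96022

3.960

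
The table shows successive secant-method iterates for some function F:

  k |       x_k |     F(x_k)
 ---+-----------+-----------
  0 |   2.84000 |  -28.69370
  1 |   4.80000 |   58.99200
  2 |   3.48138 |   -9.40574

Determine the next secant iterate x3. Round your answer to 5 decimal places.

x3 = 3.48138 − (-9.40574)·(3.48138 − 4.80000) / (-9.40574 − 58.99200)
   = 3.48138 − (12.4025969)/(-68.3977400) = 3.6627105

3.66271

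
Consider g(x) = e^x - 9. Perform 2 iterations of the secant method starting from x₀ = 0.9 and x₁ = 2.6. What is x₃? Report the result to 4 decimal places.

g(0.9) = -6.540397, g(2.6) = 4.463738
x₂ = 2.600000 − 4.463738·(2.600000 − 0.900000) / (4.463738 − (-6.540397)) = 2.600000 − (7.588355)/(11.004135) = 1.910409
g(1.910409) = -2.244150
x₃ = 1.910409 − (-2.244150)·(1.910409 − 2.600000) / (-2.244150 − 4.463738) = 1.910409 − (1.547546)/(-6.707888) = 2.141114

2.1411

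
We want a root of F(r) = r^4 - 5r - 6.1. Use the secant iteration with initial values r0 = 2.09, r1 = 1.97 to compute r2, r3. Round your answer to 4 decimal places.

2.0012, 2.0038

F(2.09) = 2.530298, F(1.97) = -0.888615
r2 = 1.970000 − (-0.888615)·(1.970000 − 2.090000) / (-0.888615 − 2.530298) = 1.970000 − (0.106634)/(-3.418913) = 2.001189
F(2.001189) = -0.067852
r3 = 2.001189 − (-0.067852)·(2.001189 − 1.970000) / (-0.067852 − (-0.888615)) = 2.001189 − (-0.002116)/(0.820763) = 2.003768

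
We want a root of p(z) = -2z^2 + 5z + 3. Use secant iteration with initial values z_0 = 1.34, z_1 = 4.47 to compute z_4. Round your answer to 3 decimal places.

3.075

p(1.34) = 6.10880, p(4.47) = -14.61180
z_2 = 4.47000 − (-14.61180)·(4.47000 − 1.34000) / (-14.61180 − 6.10880) = 4.47000 − (-45.73493)/(-20.72060) = 2.26278
p(2.26278) = 4.07356
z_3 = 2.26278 − 4.07356·(2.26278 − 4.47000) / (4.07356 − (-14.61180)) = 2.26278 − (-8.99124)/(18.68536) = 2.74397
p(2.74397) = 1.66110
z_4 = 2.74397 − 1.66110·(2.74397 − 2.26278) / (1.66110 − 4.07356) = 2.74397 − (0.79931)/(-2.41245) = 3.07530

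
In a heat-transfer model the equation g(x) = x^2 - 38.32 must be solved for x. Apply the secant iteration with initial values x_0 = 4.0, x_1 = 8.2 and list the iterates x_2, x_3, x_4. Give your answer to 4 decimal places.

5.8295, 6.1386, 6.1919

g(4.0) = -22.320000, g(8.2) = 28.920000
x_2 = 8.200000 − 28.920000·(8.200000 − 4.000000) / (28.920000 − (-22.320000)) = 8.200000 − (121.464000)/(51.240000) = 5.829508
g(5.829508) = -4.336834
x_3 = 5.829508 − (-4.336834)·(5.829508 − 8.200000) / (-4.336834 − 28.920000) = 5.829508 − (10.280430)/(-33.256834) = 6.138631
g(6.138631) = -0.637215
x_4 = 6.138631 − (-0.637215)·(6.138631 − 5.829508) / (-0.637215 − (-4.336834)) = 6.138631 − (-0.196977)/(3.699619) = 6.191873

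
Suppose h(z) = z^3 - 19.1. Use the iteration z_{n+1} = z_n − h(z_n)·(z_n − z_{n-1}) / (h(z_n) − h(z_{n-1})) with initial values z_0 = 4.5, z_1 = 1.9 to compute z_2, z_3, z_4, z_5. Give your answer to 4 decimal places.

h(4.5) = 72.025000, h(1.9) = -12.241000
z_2 = 1.900000 − (-12.241000)·(1.900000 − 4.500000) / (-12.241000 − 72.025000) = 1.900000 − (31.826600)/(-84.266000) = 2.277692
h(2.277692) = -7.283604
z_3 = 2.277692 − (-7.283604)·(2.277692 − 1.900000) / (-7.283604 − (-12.241000)) = 2.277692 − (-2.750960)/(4.957396) = 2.832612
h(2.832612) = 3.628012
z_4 = 2.832612 − 3.628012·(2.832612 − 2.277692) / (3.628012 − (-7.283604)) = 2.832612 − (2.013257)/(10.911616) = 2.648106
h(2.648106) = -0.530238
z_5 = 2.648106 − (-0.530238)·(2.648106 − 2.832612) / (-0.530238 − 3.628012) = 2.648106 − (0.097832)/(-4.158250) = 2.671634

2.2777, 2.8326, 2.6481, 2.6716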